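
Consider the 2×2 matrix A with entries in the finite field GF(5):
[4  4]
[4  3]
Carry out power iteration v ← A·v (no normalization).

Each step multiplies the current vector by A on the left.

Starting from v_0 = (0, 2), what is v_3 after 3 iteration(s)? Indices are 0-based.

v_3 = (4, 4)

v_0 = (0, 2).
v_1 = A·v_0 = (3, 1).
v_2 = A·v_1 = (1, 0).
v_3 = A·v_2 = (4, 4).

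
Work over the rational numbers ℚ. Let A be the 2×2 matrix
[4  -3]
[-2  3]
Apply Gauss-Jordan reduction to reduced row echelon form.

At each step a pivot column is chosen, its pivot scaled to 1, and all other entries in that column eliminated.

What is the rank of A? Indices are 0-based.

[1] R0 /= 4  ⇒  (1, -3/4)
     R1 -= -2·R0  ⇒  (0, 3/2)
[2] R1 /= 3/2  ⇒  (0, 1)
     R0 -= -3/4·R1  ⇒  (1, 0)

rank = 2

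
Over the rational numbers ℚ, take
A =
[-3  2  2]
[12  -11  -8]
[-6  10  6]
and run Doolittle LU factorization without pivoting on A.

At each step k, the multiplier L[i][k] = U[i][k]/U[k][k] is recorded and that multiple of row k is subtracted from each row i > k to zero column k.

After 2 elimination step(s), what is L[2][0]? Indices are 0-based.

L[2][0] = 2

[col 0] pivot -3
  R1 -= -4*R0 → (0, -3, 0)  (L[1][0] := -4)
  R2 -= 2*R0 → (0, 6, 2)  (L[2][0] := 2)
[col 1] pivot -3
  R2 -= -2*R1 → (0, 0, 2)  (L[2][1] := -2)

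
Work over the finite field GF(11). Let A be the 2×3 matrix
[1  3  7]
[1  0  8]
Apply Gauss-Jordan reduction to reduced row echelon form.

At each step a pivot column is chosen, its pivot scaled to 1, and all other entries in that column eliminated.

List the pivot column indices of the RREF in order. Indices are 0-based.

step 1: normalize row 0 (÷1) = (1, 3, 7)
  row 1: subtract 1×row0 = (0, 8, 1)
step 2: normalize row 1 (÷8) = (0, 1, 7)
  row 0: subtract 3×row1 = (1, 0, 8)

pivot columns: 0, 1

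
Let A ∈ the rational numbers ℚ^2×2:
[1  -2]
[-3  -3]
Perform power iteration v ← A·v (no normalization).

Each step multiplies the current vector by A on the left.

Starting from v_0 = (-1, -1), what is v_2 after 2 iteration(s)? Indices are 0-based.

v_2 = (-11, -21)

v_0 = (-1, -1).
v_1 = A·v_0 = (1, 6).
v_2 = A·v_1 = (-11, -21).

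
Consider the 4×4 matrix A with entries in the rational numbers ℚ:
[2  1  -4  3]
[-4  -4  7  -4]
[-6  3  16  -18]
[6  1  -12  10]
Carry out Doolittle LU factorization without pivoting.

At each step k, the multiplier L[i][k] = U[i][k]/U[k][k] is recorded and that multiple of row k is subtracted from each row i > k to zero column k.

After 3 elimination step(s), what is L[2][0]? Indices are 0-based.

Step 1: pivot at (0,0) is 2.
  row1 ← row1 − (-2)·row0  ⇒  L[1][0]=-2, U row1=(0, -2, -1, 2)
  row2 ← row2 − (-3)·row0  ⇒  L[2][0]=-3, U row2=(0, 6, 4, -9)
  row3 ← row3 − (3)·row0  ⇒  L[3][0]=3, U row3=(0, -2, 0, 1)
Step 2: pivot at (1,1) is -2.
  row2 ← row2 − (-3)·row1  ⇒  L[2][1]=-3, U row2=(0, 0, 1, -3)
  row3 ← row3 − (1)·row1  ⇒  L[3][1]=1, U row3=(0, 0, 1, -1)
Step 3: pivot at (2,2) is 1.
  row3 ← row3 − (1)·row2  ⇒  L[3][2]=1, U row3=(0, 0, 0, 2)

L[2][0] = -3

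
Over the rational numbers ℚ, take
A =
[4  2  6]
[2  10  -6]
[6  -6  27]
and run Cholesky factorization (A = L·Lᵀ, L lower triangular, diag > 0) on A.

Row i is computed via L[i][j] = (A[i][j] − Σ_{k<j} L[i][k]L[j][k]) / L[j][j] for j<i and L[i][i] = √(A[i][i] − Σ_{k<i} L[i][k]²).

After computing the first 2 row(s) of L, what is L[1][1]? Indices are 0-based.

Step 1: L[0][0] = √(4) = 2.
  L[1][0] = (2) / L[0][0] = 1.
Step 2: L[1][1] = √(9) = 3.

L[1][1] = 3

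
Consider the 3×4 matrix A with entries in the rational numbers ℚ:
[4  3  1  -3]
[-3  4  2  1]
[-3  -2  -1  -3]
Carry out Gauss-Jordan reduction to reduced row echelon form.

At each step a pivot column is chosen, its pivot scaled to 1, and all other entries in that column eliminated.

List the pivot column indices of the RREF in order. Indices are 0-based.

pivot(0,0)=4: scale R0 → (1, 3/4, 1/4, -3/4)
  clear (1,0): R1 −= (-3)R0 → (0, 25/4, 11/4, -5/4)
  clear (2,0): R2 −= (-3)R0 → (0, 1/4, -1/4, -21/4)
pivot(1,1)=25/4: scale R1 → (0, 1, 11/25, -1/5)
  clear (0,1): R0 −= (3/4)R1 → (1, 0, -2/25, -3/5)
  clear (2,1): R2 −= (1/4)R1 → (0, 0, -9/25, -26/5)
pivot(2,2)=-9/25: scale R2 → (0, 0, 1, 130/9)
  clear (0,2): R0 −= (-2/25)R2 → (1, 0, 0, 5/9)
  clear (1,2): R1 −= (11/25)R2 → (0, 1, 0, -59/9)

pivot columns: 0, 1, 2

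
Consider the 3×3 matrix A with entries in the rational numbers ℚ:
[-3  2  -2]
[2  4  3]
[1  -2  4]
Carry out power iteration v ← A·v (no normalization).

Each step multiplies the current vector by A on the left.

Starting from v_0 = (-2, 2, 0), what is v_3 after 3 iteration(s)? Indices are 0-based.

v_3 = (110, -14, -134)

v_0 = (-2, 2, 0).
v_1 = A·v_0 = (10, 4, -6).
v_2 = A·v_1 = (-10, 18, -22).
v_3 = A·v_2 = (110, -14, -134).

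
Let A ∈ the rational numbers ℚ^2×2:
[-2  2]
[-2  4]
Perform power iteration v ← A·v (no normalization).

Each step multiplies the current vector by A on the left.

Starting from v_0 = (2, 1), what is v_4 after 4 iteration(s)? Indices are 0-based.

v_4 = (16, 32)

v_0 = (2, 1).
v_1 = A·v_0 = (-2, 0).
v_2 = A·v_1 = (4, 4).
v_3 = A·v_2 = (0, 8).
v_4 = A·v_3 = (16, 32).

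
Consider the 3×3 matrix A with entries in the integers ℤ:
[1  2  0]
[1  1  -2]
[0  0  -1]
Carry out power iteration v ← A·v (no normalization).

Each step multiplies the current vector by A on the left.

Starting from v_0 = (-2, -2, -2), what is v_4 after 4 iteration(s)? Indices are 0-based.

v_4 = (-50, -42, -2)

v_0 = (-2, -2, -2).
v_1 = A·v_0 = (-6, 0, 2).
v_2 = A·v_1 = (-6, -10, -2).
v_3 = A·v_2 = (-26, -12, 2).
v_4 = A·v_3 = (-50, -42, -2).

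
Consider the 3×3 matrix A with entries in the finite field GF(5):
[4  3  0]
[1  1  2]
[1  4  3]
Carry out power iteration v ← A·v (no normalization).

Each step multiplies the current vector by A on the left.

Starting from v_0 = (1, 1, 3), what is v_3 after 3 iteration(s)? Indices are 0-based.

v_0 = (1, 1, 3).
v_1 = A·v_0 = (2, 3, 4).
v_2 = A·v_1 = (2, 3, 1).
v_3 = A·v_2 = (2, 2, 2).

v_3 = (2, 2, 2)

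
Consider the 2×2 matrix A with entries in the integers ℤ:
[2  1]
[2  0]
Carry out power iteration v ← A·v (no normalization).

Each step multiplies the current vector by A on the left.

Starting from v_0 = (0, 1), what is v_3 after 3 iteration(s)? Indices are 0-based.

v_3 = (6, 4)

v_0 = (0, 1).
v_1 = A·v_0 = (1, 0).
v_2 = A·v_1 = (2, 2).
v_3 = A·v_2 = (6, 4).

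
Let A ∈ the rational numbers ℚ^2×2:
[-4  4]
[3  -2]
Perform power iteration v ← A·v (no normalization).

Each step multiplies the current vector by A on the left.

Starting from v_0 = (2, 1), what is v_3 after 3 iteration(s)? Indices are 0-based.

v_0 = (2, 1).
v_1 = A·v_0 = (-4, 4).
v_2 = A·v_1 = (32, -20).
v_3 = A·v_2 = (-208, 136).

v_3 = (-208, 136)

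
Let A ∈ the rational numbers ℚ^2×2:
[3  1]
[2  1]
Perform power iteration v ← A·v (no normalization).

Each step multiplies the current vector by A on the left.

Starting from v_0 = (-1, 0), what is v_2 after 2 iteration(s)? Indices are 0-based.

v_0 = (-1, 0).
v_1 = A·v_0 = (-3, -2).
v_2 = A·v_1 = (-11, -8).

v_2 = (-11, -8)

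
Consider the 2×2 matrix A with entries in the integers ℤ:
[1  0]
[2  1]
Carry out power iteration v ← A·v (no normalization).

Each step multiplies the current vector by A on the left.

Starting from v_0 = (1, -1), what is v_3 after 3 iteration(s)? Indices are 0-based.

v_0 = (1, -1).
v_1 = A·v_0 = (1, 1).
v_2 = A·v_1 = (1, 3).
v_3 = A·v_2 = (1, 5).

v_3 = (1, 5)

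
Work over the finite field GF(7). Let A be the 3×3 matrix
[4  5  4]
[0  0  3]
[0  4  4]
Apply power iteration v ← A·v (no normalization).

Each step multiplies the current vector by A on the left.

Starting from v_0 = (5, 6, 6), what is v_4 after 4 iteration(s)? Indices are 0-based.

v_0 = (5, 6, 6).
v_1 = A·v_0 = (4, 4, 6).
v_2 = A·v_1 = (4, 4, 5).
v_3 = A·v_2 = (0, 1, 1).
v_4 = A·v_3 = (2, 3, 1).

v_4 = (2, 3, 1)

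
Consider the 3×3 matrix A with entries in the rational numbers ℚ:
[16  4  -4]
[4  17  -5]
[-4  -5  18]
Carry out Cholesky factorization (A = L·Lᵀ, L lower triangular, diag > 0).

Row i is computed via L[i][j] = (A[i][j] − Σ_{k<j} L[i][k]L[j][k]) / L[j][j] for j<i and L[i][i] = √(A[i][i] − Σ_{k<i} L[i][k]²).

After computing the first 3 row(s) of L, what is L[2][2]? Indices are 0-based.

Step 1: L[0][0] = √(16) = 4.
  L[1][0] = (4) / L[0][0] = 1.
Step 2: L[1][1] = √(16) = 4.
  L[2][0] = (-4) / L[0][0] = -1.
  L[2][1] = (-4) / L[1][1] = -1.
Step 3: L[2][2] = √(16) = 4.

L[2][2] = 4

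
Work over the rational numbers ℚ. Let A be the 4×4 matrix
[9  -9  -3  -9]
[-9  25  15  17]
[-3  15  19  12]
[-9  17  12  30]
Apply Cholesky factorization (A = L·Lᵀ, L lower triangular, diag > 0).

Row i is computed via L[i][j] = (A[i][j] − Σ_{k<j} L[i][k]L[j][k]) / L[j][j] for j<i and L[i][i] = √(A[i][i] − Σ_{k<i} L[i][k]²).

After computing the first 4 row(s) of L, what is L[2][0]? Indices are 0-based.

L[2][0] = -1

Step 1: L[0][0] = √(9) = 3.
  L[1][0] = (-9) / L[0][0] = -3.
Step 2: L[1][1] = √(16) = 4.
  L[2][0] = (-3) / L[0][0] = -1.
  L[2][1] = (12) / L[1][1] = 3.
Step 3: L[2][2] = √(9) = 3.
  L[3][0] = (-9) / L[0][0] = -3.
  L[3][1] = (8) / L[1][1] = 2.
  L[3][2] = (3) / L[2][2] = 1.
Step 4: L[3][3] = √(16) = 4.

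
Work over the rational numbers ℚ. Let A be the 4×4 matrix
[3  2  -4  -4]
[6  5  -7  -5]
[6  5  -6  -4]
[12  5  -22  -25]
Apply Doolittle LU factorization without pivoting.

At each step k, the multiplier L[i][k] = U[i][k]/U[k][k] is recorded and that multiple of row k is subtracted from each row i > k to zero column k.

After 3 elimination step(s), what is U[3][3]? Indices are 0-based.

U[3][3] = 3

Step 1: pivot at (0,0) is 3.
  row1 ← row1 − (2)·row0  ⇒  L[1][0]=2, U row1=(0, 1, 1, 3)
  row2 ← row2 − (2)·row0  ⇒  L[2][0]=2, U row2=(0, 1, 2, 4)
  row3 ← row3 − (4)·row0  ⇒  L[3][0]=4, U row3=(0, -3, -6, -9)
Step 2: pivot at (1,1) is 1.
  row2 ← row2 − (1)·row1  ⇒  L[2][1]=1, U row2=(0, 0, 1, 1)
  row3 ← row3 − (-3)·row1  ⇒  L[3][1]=-3, U row3=(0, 0, -3, 0)
Step 3: pivot at (2,2) is 1.
  row3 ← row3 − (-3)·row2  ⇒  L[3][2]=-3, U row3=(0, 0, 0, 3)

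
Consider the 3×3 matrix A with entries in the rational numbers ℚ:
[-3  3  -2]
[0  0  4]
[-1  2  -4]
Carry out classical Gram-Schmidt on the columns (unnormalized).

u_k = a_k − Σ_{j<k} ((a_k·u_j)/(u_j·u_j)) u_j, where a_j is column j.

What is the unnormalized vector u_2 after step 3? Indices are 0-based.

Step 1: u_0 = a_0 = (-3, 0, -1).
Step 2: u_1 = a_1 − (-11/10)·u_0 = (-3/10, 0, 9/10).
Step 3: u_2 = a_2 − (1)·u_0 − (-10/3)·u_1 = (0, 4, 0).

u_2 = (0, 4, 0)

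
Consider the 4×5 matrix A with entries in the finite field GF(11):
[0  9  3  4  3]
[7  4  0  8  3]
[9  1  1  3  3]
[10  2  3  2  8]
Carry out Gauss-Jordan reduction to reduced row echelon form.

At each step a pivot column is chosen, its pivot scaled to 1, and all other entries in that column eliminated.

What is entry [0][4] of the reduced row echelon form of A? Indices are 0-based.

[1] R0 <-> R1
[1] R0 /= 7  ⇒  (1, 10, 0, 9, 2)
     R2 -= 9·R0  ⇒  (0, 10, 1, 10, 7)
     R3 -= 10·R0  ⇒  (0, 1, 3, 0, 10)
[2] R1 /= 9  ⇒  (0, 1, 4, 9, 4)
     R0 -= 10·R1  ⇒  (1, 0, 4, 7, 6)
     R2 -= 10·R1  ⇒  (0, 0, 5, 8, 0)
     R3 -= 1·R1  ⇒  (0, 0, 10, 2, 6)
[3] R2 /= 5  ⇒  (0, 0, 1, 6, 0)
     R0 -= 4·R2  ⇒  (1, 0, 0, 5, 6)
     R1 -= 4·R2  ⇒  (0, 1, 0, 7, 4)
     R3 -= 10·R2  ⇒  (0, 0, 0, 8, 6)
[4] R3 /= 8  ⇒  (0, 0, 0, 1, 9)
     R0 -= 5·R3  ⇒  (1, 0, 0, 0, 5)
     R1 -= 7·R3  ⇒  (0, 1, 0, 0, 7)
     R2 -= 6·R3  ⇒  (0, 0, 1, 0, 1)

M[0][4] = 5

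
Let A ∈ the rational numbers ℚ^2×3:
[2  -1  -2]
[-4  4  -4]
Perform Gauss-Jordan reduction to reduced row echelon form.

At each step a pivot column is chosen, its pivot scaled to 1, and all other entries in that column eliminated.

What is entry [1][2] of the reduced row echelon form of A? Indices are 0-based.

M[1][2] = -4

step 1: normalize row 0 (÷2) = (1, -1/2, -1)
  row 1: subtract -4×row0 = (0, 2, -8)
step 2: normalize row 1 (÷2) = (0, 1, -4)
  row 0: subtract -1/2×row1 = (1, 0, -3)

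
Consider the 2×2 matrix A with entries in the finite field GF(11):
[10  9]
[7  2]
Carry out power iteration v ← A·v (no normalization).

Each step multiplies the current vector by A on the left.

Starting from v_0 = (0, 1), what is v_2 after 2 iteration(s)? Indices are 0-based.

v_0 = (0, 1).
v_1 = A·v_0 = (9, 2).
v_2 = A·v_1 = (9, 1).

v_2 = (9, 1)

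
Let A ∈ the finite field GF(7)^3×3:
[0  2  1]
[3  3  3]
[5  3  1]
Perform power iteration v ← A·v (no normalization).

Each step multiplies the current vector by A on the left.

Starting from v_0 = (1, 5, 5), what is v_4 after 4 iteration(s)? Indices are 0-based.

v_0 = (1, 5, 5).
v_1 = A·v_0 = (1, 5, 4).
v_2 = A·v_1 = (0, 2, 3).
v_3 = A·v_2 = (0, 1, 2).
v_4 = A·v_3 = (4, 2, 5).

v_4 = (4, 2, 5)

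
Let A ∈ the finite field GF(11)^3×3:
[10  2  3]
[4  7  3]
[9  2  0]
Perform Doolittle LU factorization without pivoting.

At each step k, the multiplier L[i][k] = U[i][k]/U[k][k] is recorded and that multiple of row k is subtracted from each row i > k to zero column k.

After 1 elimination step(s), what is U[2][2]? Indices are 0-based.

Step 1: pivot at (0,0) is 10.
  row1 ← row1 − (7)·row0  ⇒  L[1][0]=7, U row1=(0, 4, 4)
  row2 ← row2 − (2)·row0  ⇒  L[2][0]=2, U row2=(0, 9, 5)

U[2][2] = 5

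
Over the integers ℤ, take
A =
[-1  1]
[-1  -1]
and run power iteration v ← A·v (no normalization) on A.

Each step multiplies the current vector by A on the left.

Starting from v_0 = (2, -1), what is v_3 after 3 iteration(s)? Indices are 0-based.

v_0 = (2, -1).
v_1 = A·v_0 = (-3, -1).
v_2 = A·v_1 = (2, 4).
v_3 = A·v_2 = (2, -6).

v_3 = (2, -6)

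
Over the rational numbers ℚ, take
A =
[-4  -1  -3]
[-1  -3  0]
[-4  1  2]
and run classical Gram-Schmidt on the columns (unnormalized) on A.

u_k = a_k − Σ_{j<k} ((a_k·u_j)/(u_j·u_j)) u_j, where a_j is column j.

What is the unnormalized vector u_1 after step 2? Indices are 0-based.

u_1 = (-7/11, -32/11, 15/11)

Step 1: u_0 = a_0 = (-4, -1, -4).
Step 2: u_1 = a_1 − (1/11)·u_0 = (-7/11, -32/11, 15/11).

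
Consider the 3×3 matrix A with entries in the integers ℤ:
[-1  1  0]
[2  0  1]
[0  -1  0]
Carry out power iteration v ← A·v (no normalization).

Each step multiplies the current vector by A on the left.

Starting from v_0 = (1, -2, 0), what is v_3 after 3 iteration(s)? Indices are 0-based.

v_0 = (1, -2, 0).
v_1 = A·v_0 = (-3, 2, 2).
v_2 = A·v_1 = (5, -4, -2).
v_3 = A·v_2 = (-9, 8, 4).

v_3 = (-9, 8, 4)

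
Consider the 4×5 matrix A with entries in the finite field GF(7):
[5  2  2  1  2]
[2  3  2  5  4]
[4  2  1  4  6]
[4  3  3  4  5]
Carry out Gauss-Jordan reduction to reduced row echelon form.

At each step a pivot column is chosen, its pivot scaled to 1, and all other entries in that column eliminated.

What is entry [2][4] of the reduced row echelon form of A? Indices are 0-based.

step 1: normalize row 0 (÷5) = (1, 6, 6, 3, 6)
  row 1: subtract 2×row0 = (0, 5, 4, 6, 6)
  row 2: subtract 4×row0 = (0, 6, 5, 6, 3)
  row 3: subtract 4×row0 = (0, 0, 0, 6, 2)
step 2: normalize row 1 (÷5) = (0, 1, 5, 4, 4)
  row 0: subtract 6×row1 = (1, 0, 4, 0, 3)
  row 2: subtract 6×row1 = (0, 0, 3, 3, 0)
step 3: normalize row 2 (÷3) = (0, 0, 1, 1, 0)
  row 0: subtract 4×row2 = (1, 0, 0, 3, 3)
  row 1: subtract 5×row2 = (0, 1, 0, 6, 4)
step 4: normalize row 3 (÷6) = (0, 0, 0, 1, 5)
  row 0: subtract 3×row3 = (1, 0, 0, 0, 2)
  row 1: subtract 6×row3 = (0, 1, 0, 0, 2)
  row 2: subtract 1×row3 = (0, 0, 1, 0, 2)

M[2][4] = 2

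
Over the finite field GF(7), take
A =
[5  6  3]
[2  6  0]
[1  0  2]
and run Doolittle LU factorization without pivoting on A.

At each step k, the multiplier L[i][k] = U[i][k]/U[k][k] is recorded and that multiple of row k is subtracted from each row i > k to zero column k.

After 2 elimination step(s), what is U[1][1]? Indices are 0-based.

U[1][1] = 5

[col 0] pivot 5
  R1 -= 6*R0 → (0, 5, 3)  (L[1][0] := 6)
  R2 -= 3*R0 → (0, 3, 0)  (L[2][0] := 3)
[col 1] pivot 5
  R2 -= 2*R1 → (0, 0, 1)  (L[2][1] := 2)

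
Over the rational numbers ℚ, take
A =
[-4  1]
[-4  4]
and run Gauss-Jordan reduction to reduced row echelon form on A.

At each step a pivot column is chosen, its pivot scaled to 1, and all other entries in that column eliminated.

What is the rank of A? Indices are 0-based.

step 1: normalize row 0 (÷-4) = (1, -1/4)
  row 1: subtract -4×row0 = (0, 3)
step 2: normalize row 1 (÷3) = (0, 1)
  row 0: subtract -1/4×row1 = (1, 0)

rank = 2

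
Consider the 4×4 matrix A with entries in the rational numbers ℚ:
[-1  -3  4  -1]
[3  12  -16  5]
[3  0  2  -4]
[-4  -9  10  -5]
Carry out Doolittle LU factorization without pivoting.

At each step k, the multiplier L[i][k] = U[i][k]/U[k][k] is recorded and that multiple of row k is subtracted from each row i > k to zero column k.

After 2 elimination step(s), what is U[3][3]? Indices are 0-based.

k=0: U[0][0]=-1
  eliminate (1,0): mult=-3, new row 1: (0, 3, -4, 2); set L[1][0]=-3
  eliminate (2,0): mult=-3, new row 2: (0, -9, 14, -7); set L[2][0]=-3
  eliminate (3,0): mult=4, new row 3: (0, 3, -6, -1); set L[3][0]=4
k=1: U[1][1]=3
  eliminate (2,1): mult=-3, new row 2: (0, 0, 2, -1); set L[2][1]=-3
  eliminate (3,1): mult=1, new row 3: (0, 0, -2, -3); set L[3][1]=1

U[3][3] = -3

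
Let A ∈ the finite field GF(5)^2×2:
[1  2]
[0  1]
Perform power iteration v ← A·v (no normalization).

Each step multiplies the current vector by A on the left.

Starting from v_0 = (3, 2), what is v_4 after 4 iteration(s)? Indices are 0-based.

v_4 = (4, 2)

v_0 = (3, 2).
v_1 = A·v_0 = (2, 2).
v_2 = A·v_1 = (1, 2).
v_3 = A·v_2 = (0, 2).
v_4 = A·v_3 = (4, 2).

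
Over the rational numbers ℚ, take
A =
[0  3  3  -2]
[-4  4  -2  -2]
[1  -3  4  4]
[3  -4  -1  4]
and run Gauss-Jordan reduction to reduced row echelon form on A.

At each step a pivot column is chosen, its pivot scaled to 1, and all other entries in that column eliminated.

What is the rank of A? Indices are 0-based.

rank = 4

pivot(0,0): swap R0↔R1
pivot(0,0)=-4: scale R0 → (1, -1, 1/2, 1/2)
  clear (2,0): R2 −= (1)R0 → (0, -2, 7/2, 7/2)
  clear (3,0): R3 −= (3)R0 → (0, -1, -5/2, 5/2)
pivot(1,1)=3: scale R1 → (0, 1, 1, -2/3)
  clear (0,1): R0 −= (-1)R1 → (1, 0, 3/2, -1/6)
  clear (2,1): R2 −= (-2)R1 → (0, 0, 11/2, 13/6)
  clear (3,1): R3 −= (-1)R1 → (0, 0, -3/2, 11/6)
pivot(2,2)=11/2: scale R2 → (0, 0, 1, 13/33)
  clear (0,2): R0 −= (3/2)R2 → (1, 0, 0, -25/33)
  clear (1,2): R1 −= (1)R2 → (0, 1, 0, -35/33)
  clear (3,2): R3 −= (-3/2)R2 → (0, 0, 0, 80/33)
pivot(3,3)=80/33: scale R3 → (0, 0, 0, 1)
  clear (0,3): R0 −= (-25/33)R3 → (1, 0, 0, 0)
  clear (1,3): R1 −= (-35/33)R3 → (0, 1, 0, 0)
  clear (2,3): R2 −= (13/33)R3 → (0, 0, 1, 0)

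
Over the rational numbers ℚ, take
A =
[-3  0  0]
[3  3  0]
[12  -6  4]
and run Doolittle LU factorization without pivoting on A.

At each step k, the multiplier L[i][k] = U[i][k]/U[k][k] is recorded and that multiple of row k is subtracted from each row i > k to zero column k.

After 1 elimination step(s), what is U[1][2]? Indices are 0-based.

k=0: U[0][0]=-3
  eliminate (1,0): mult=-1, new row 1: (0, 3, 0); set L[1][0]=-1
  eliminate (2,0): mult=-4, new row 2: (0, -6, 4); set L[2][0]=-4

U[1][2] = 0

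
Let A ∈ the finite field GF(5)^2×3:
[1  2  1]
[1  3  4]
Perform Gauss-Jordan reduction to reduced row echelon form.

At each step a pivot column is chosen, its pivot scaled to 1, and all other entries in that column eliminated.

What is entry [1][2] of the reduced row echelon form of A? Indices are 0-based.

[1] R0 /= 1  ⇒  (1, 2, 1)
     R1 -= 1·R0  ⇒  (0, 1, 3)
[2] R1 /= 1  ⇒  (0, 1, 3)
     R0 -= 2·R1  ⇒  (1, 0, 0)

M[1][2] = 3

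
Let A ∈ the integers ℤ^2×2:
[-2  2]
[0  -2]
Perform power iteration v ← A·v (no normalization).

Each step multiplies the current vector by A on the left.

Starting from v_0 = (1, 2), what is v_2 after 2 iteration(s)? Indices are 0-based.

v_2 = (-12, 8)

v_0 = (1, 2).
v_1 = A·v_0 = (2, -4).
v_2 = A·v_1 = (-12, 8).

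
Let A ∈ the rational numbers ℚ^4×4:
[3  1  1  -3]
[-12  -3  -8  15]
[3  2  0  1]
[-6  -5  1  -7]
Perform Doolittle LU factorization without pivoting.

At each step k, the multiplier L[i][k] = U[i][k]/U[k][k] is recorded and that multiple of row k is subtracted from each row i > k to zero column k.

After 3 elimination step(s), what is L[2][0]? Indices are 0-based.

L[2][0] = 1

[col 0] pivot 3
  R1 -= -4*R0 → (0, 1, -4, 3)  (L[1][0] := -4)
  R2 -= 1*R0 → (0, 1, -1, 4)  (L[2][0] := 1)
  R3 -= -2*R0 → (0, -3, 3, -13)  (L[3][0] := -2)
[col 1] pivot 1
  R2 -= 1*R1 → (0, 0, 3, 1)  (L[2][1] := 1)
  R3 -= -3*R1 → (0, 0, -9, -4)  (L[3][1] := -3)
[col 2] pivot 3
  R3 -= -3*R2 → (0, 0, 0, -1)  (L[3][2] := -3)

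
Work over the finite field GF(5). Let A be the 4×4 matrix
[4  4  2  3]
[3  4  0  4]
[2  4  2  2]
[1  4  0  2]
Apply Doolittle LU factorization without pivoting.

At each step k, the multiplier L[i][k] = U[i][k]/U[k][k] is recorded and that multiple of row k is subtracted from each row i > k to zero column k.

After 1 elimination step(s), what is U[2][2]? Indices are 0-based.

U[2][2] = 1

Step 1: pivot at (0,0) is 4.
  row1 ← row1 − (2)·row0  ⇒  L[1][0]=2, U row1=(0, 1, 1, 3)
  row2 ← row2 − (3)·row0  ⇒  L[2][0]=3, U row2=(0, 2, 1, 3)
  row3 ← row3 − (4)·row0  ⇒  L[3][0]=4, U row3=(0, 3, 2, 0)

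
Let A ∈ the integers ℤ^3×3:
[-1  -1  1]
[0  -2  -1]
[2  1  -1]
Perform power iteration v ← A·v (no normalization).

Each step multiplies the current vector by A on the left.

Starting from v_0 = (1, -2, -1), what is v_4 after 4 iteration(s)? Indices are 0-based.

v_0 = (1, -2, -1).
v_1 = A·v_0 = (0, 5, 1).
v_2 = A·v_1 = (-4, -11, 4).
v_3 = A·v_2 = (19, 18, -23).
v_4 = A·v_3 = (-60, -13, 79).

v_4 = (-60, -13, 79)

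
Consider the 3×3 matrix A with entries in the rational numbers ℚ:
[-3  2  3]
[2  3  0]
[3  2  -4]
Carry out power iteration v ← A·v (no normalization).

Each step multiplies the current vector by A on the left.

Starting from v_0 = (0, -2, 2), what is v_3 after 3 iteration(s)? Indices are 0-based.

v_0 = (0, -2, 2).
v_1 = A·v_0 = (2, -6, -12).
v_2 = A·v_1 = (-54, -14, 42).
v_3 = A·v_2 = (260, -150, -358).

v_3 = (260, -150, -358)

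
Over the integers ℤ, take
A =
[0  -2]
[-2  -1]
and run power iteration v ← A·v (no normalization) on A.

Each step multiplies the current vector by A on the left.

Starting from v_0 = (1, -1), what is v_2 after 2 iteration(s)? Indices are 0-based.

v_0 = (1, -1).
v_1 = A·v_0 = (2, -1).
v_2 = A·v_1 = (2, -3).

v_2 = (2, -3)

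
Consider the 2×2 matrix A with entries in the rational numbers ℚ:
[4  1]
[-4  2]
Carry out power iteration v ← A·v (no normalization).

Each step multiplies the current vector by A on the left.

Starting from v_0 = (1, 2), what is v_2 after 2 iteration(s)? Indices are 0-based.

v_0 = (1, 2).
v_1 = A·v_0 = (6, 0).
v_2 = A·v_1 = (24, -24).

v_2 = (24, -24)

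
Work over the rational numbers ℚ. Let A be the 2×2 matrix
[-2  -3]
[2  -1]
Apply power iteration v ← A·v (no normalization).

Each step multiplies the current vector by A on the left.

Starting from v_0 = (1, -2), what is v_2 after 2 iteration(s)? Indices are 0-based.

v_0 = (1, -2).
v_1 = A·v_0 = (4, 4).
v_2 = A·v_1 = (-20, 4).

v_2 = (-20, 4)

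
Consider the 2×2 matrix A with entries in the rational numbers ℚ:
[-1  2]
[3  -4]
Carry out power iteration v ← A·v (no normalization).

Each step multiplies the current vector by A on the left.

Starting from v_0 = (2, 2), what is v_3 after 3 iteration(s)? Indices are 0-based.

v_0 = (2, 2).
v_1 = A·v_0 = (2, -2).
v_2 = A·v_1 = (-6, 14).
v_3 = A·v_2 = (34, -74).

v_3 = (34, -74)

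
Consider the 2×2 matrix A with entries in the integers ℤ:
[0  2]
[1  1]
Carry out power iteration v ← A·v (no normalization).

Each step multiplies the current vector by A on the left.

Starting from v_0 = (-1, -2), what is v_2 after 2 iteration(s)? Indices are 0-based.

v_2 = (-6, -7)

v_0 = (-1, -2).
v_1 = A·v_0 = (-4, -3).
v_2 = A·v_1 = (-6, -7).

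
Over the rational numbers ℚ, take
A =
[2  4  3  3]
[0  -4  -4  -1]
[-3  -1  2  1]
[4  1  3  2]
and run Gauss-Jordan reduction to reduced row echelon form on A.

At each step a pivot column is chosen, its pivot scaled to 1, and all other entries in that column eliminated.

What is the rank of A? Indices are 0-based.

pivot(0,0)=2: scale R0 → (1, 2, 3/2, 3/2)
  clear (2,0): R2 −= (-3)R0 → (0, 5, 13/2, 11/2)
  clear (3,0): R3 −= (4)R0 → (0, -7, -3, -4)
pivot(1,1)=-4: scale R1 → (0, 1, 1, 1/4)
  clear (0,1): R0 −= (2)R1 → (1, 0, -1/2, 1)
  clear (2,1): R2 −= (5)R1 → (0, 0, 3/2, 17/4)
  clear (3,1): R3 −= (-7)R1 → (0, 0, 4, -9/4)
pivot(2,2)=3/2: scale R2 → (0, 0, 1, 17/6)
  clear (0,2): R0 −= (-1/2)R2 → (1, 0, 0, 29/12)
  clear (1,2): R1 −= (1)R2 → (0, 1, 0, -31/12)
  clear (3,2): R3 −= (4)R2 → (0, 0, 0, -163/12)
pivot(3,3)=-163/12: scale R3 → (0, 0, 0, 1)
  clear (0,3): R0 −= (29/12)R3 → (1, 0, 0, 0)
  clear (1,3): R1 −= (-31/12)R3 → (0, 1, 0, 0)
  clear (2,3): R2 −= (17/6)R3 → (0, 0, 1, 0)

rank = 4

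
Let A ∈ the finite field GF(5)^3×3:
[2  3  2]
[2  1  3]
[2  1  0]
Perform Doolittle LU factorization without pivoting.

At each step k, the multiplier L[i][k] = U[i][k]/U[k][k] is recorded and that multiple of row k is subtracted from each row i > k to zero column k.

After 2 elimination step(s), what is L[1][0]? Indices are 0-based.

[col 0] pivot 2
  R1 -= 1*R0 → (0, 3, 1)  (L[1][0] := 1)
  R2 -= 1*R0 → (0, 3, 3)  (L[2][0] := 1)
[col 1] pivot 3
  R2 -= 1*R1 → (0, 0, 2)  (L[2][1] := 1)

L[1][0] = 1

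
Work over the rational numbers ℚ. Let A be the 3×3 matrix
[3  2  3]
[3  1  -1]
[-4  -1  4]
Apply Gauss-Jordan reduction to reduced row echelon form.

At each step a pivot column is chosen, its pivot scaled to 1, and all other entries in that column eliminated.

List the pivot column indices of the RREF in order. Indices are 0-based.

step 1: normalize row 0 (÷3) = (1, 2/3, 1)
  row 1: subtract 3×row0 = (0, -1, -4)
  row 2: subtract -4×row0 = (0, 5/3, 8)
step 2: normalize row 1 (÷-1) = (0, 1, 4)
  row 0: subtract 2/3×row1 = (1, 0, -5/3)
  row 2: subtract 5/3×row1 = (0, 0, 4/3)
step 3: normalize row 2 (÷4/3) = (0, 0, 1)
  row 0: subtract -5/3×row2 = (1, 0, 0)
  row 1: subtract 4×row2 = (0, 1, 0)

pivot columns: 0, 1, 2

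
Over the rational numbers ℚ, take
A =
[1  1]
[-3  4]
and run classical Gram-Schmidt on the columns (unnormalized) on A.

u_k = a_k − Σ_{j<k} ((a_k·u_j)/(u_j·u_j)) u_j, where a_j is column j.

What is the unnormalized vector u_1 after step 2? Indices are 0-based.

u_1 = (21/10, 7/10)

Step 1: u_0 = a_0 = (1, -3).
Step 2: u_1 = a_1 − (-11/10)·u_0 = (21/10, 7/10).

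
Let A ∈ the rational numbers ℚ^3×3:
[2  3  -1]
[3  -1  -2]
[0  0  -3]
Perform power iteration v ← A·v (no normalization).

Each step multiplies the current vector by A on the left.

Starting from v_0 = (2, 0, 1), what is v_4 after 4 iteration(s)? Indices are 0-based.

v_4 = (261, 218, 81)

v_0 = (2, 0, 1).
v_1 = A·v_0 = (3, 4, -3).
v_2 = A·v_1 = (21, 11, 9).
v_3 = A·v_2 = (66, 34, -27).
v_4 = A·v_3 = (261, 218, 81).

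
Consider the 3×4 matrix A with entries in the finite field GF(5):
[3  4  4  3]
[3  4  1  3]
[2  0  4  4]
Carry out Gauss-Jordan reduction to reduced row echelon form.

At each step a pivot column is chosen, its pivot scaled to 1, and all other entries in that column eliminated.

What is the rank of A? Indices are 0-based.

rank = 3

pivot(0,0)=3: scale R0 → (1, 3, 3, 1)
  clear (1,0): R1 −= (3)R0 → (0, 0, 2, 0)
  clear (2,0): R2 −= (2)R0 → (0, 4, 3, 2)
pivot(1,1): swap R1↔R2
pivot(1,1)=4: scale R1 → (0, 1, 2, 3)
  clear (0,1): R0 −= (3)R1 → (1, 0, 2, 2)
pivot(2,2)=2: scale R2 → (0, 0, 1, 0)
  clear (0,2): R0 −= (2)R2 → (1, 0, 0, 2)
  clear (1,2): R1 −= (2)R2 → (0, 1, 0, 3)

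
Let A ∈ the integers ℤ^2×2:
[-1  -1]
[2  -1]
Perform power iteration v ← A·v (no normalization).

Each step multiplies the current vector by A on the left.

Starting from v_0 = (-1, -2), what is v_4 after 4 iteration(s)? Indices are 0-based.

v_0 = (-1, -2).
v_1 = A·v_0 = (3, 0).
v_2 = A·v_1 = (-3, 6).
v_3 = A·v_2 = (-3, -12).
v_4 = A·v_3 = (15, 6).

v_4 = (15, 6)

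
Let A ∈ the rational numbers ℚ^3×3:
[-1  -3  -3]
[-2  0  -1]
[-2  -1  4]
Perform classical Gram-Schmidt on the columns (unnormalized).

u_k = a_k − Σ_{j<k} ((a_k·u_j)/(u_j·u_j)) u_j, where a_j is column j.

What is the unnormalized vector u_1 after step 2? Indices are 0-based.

u_1 = (-22/9, 10/9, 1/9)

Step 1: u_0 = a_0 = (-1, -2, -2).
Step 2: u_1 = a_1 − (5/9)·u_0 = (-22/9, 10/9, 1/9).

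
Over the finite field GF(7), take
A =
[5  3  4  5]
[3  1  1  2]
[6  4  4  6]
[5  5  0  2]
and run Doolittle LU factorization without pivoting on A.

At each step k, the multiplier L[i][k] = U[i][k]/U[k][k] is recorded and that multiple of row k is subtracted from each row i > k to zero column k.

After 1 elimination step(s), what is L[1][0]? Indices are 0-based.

[col 0] pivot 5
  R1 -= 2*R0 → (0, 2, 0, 6)  (L[1][0] := 2)
  R2 -= 4*R0 → (0, 6, 2, 0)  (L[2][0] := 4)
  R3 -= 1*R0 → (0, 2, 3, 4)  (L[3][0] := 1)

L[1][0] = 2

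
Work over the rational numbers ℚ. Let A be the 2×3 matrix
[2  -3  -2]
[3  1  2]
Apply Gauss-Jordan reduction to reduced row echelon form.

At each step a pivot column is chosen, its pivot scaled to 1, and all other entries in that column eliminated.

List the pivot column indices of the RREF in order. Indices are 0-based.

[1] R0 /= 2  ⇒  (1, -3/2, -1)
     R1 -= 3·R0  ⇒  (0, 11/2, 5)
[2] R1 /= 11/2  ⇒  (0, 1, 10/11)
     R0 -= -3/2·R1  ⇒  (1, 0, 4/11)

pivot columns: 0, 1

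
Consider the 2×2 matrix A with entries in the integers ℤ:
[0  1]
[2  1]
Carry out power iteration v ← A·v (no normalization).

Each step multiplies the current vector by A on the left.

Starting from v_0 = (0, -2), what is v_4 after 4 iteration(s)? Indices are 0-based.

v_4 = (-10, -22)

v_0 = (0, -2).
v_1 = A·v_0 = (-2, -2).
v_2 = A·v_1 = (-2, -6).
v_3 = A·v_2 = (-6, -10).
v_4 = A·v_3 = (-10, -22).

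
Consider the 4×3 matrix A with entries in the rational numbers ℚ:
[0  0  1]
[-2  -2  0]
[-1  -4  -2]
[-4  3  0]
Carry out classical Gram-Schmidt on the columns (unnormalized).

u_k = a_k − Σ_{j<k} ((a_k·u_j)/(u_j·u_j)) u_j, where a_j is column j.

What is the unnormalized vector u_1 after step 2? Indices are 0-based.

u_1 = (0, -50/21, -88/21, 47/21)

Step 1: u_0 = a_0 = (0, -2, -1, -4).
Step 2: u_1 = a_1 − (-4/21)·u_0 = (0, -50/21, -88/21, 47/21).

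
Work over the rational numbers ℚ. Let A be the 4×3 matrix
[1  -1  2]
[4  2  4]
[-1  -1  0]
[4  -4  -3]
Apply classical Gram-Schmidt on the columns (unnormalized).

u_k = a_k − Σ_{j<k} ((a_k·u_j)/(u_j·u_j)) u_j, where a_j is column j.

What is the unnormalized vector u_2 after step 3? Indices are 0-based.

Step 1: u_0 = a_0 = (1, 4, -1, 4).
Step 2: u_1 = a_1 − (-4/17)·u_0 = (-13/17, 50/17, -21/17, -52/17).
Step 3: u_2 = a_2 − (3/17)·u_0 − (55/57)·u_1 = (146/57, 26/57, 26/19, -43/57).

u_2 = (146/57, 26/57, 26/19, -43/57)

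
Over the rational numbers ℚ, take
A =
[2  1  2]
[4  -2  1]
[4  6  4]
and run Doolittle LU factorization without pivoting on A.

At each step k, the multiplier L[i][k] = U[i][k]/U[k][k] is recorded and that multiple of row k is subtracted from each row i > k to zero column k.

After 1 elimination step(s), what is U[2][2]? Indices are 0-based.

[col 0] pivot 2
  R1 -= 2*R0 → (0, -4, -3)  (L[1][0] := 2)
  R2 -= 2*R0 → (0, 4, 0)  (L[2][0] := 2)

U[2][2] = 0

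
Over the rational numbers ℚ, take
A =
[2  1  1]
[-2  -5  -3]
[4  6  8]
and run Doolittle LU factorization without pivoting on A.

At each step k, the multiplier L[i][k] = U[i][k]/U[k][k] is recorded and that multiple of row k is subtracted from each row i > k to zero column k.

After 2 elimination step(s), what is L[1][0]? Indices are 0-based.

L[1][0] = -1

k=0: U[0][0]=2
  eliminate (1,0): mult=-1, new row 1: (0, -4, -2); set L[1][0]=-1
  eliminate (2,0): mult=2, new row 2: (0, 4, 6); set L[2][0]=2
k=1: U[1][1]=-4
  eliminate (2,1): mult=-1, new row 2: (0, 0, 4); set L[2][1]=-1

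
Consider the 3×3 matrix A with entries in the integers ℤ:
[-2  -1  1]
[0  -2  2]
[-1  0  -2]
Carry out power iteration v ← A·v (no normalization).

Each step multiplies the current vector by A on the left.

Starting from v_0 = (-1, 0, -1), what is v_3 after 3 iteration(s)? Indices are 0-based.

v_3 = (-23, -34, 11)

v_0 = (-1, 0, -1).
v_1 = A·v_0 = (1, -2, 3).
v_2 = A·v_1 = (3, 10, -7).
v_3 = A·v_2 = (-23, -34, 11).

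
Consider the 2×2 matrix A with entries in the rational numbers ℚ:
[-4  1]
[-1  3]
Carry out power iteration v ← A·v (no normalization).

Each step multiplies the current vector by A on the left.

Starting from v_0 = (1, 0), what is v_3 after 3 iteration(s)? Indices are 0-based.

v_0 = (1, 0).
v_1 = A·v_0 = (-4, -1).
v_2 = A·v_1 = (15, 1).
v_3 = A·v_2 = (-59, -12).

v_3 = (-59, -12)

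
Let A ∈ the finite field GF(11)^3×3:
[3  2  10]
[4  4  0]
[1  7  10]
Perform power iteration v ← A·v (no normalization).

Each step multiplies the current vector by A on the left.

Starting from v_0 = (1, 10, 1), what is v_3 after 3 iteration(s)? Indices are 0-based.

v_3 = (3, 6, 0)

v_0 = (1, 10, 1).
v_1 = A·v_0 = (0, 0, 4).
v_2 = A·v_1 = (7, 0, 7).
v_3 = A·v_2 = (3, 6, 0).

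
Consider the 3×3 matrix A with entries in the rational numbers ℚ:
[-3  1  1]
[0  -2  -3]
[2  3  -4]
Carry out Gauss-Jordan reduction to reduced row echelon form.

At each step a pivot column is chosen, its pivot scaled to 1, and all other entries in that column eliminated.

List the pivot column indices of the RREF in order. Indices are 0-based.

pivot(0,0)=-3: scale R0 → (1, -1/3, -1/3)
  clear (2,0): R2 −= (2)R0 → (0, 11/3, -10/3)
pivot(1,1)=-2: scale R1 → (0, 1, 3/2)
  clear (0,1): R0 −= (-1/3)R1 → (1, 0, 1/6)
  clear (2,1): R2 −= (11/3)R1 → (0, 0, -53/6)
pivot(2,2)=-53/6: scale R2 → (0, 0, 1)
  clear (0,2): R0 −= (1/6)R2 → (1, 0, 0)
  clear (1,2): R1 −= (3/2)R2 → (0, 1, 0)

pivot columns: 0, 1, 2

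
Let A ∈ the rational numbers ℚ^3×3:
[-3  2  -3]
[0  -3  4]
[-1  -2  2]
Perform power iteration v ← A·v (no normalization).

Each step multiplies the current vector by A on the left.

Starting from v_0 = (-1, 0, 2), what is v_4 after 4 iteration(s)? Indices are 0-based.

v_0 = (-1, 0, 2).
v_1 = A·v_0 = (-3, 8, 5).
v_2 = A·v_1 = (10, -4, -3).
v_3 = A·v_2 = (-29, 0, -8).
v_4 = A·v_3 = (111, -32, 13).

v_4 = (111, -32, 13)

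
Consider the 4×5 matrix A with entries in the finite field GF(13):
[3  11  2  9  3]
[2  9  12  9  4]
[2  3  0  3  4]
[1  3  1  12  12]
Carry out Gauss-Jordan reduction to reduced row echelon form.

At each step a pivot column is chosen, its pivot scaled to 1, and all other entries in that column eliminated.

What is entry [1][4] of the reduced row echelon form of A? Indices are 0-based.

M[1][4] = 0

pivot(0,0)=3: scale R0 → (1, 8, 5, 3, 1)
  clear (1,0): R1 −= (2)R0 → (0, 6, 2, 3, 2)
  clear (2,0): R2 −= (2)R0 → (0, 0, 3, 10, 2)
  clear (3,0): R3 −= (1)R0 → (0, 8, 9, 9, 11)
pivot(1,1)=6: scale R1 → (0, 1, 9, 7, 9)
  clear (0,1): R0 −= (8)R1 → (1, 0, 11, 12, 7)
  clear (3,1): R3 −= (8)R1 → (0, 0, 2, 5, 4)
pivot(2,2)=3: scale R2 → (0, 0, 1, 12, 5)
  clear (0,2): R0 −= (11)R2 → (1, 0, 0, 10, 4)
  clear (1,2): R1 −= (9)R2 → (0, 1, 0, 3, 3)
  clear (3,2): R3 −= (2)R2 → (0, 0, 0, 7, 7)
pivot(3,3)=7: scale R3 → (0, 0, 0, 1, 1)
  clear (0,3): R0 −= (10)R3 → (1, 0, 0, 0, 7)
  clear (1,3): R1 −= (3)R3 → (0, 1, 0, 0, 0)
  clear (2,3): R2 −= (12)R3 → (0, 0, 1, 0, 6)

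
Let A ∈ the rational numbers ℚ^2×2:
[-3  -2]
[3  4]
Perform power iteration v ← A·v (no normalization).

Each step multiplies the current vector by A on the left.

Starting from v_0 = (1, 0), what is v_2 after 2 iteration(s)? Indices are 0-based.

v_0 = (1, 0).
v_1 = A·v_0 = (-3, 3).
v_2 = A·v_1 = (3, 3).

v_2 = (3, 3)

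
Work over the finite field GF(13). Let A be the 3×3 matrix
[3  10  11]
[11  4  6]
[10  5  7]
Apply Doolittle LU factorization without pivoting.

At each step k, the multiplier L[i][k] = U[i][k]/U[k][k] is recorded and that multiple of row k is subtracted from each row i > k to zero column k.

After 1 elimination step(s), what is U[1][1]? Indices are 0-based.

U[1][1] = 2

Step 1: pivot at (0,0) is 3.
  row1 ← row1 − (8)·row0  ⇒  L[1][0]=8, U row1=(0, 2, 9)
  row2 ← row2 − (12)·row0  ⇒  L[2][0]=12, U row2=(0, 2, 5)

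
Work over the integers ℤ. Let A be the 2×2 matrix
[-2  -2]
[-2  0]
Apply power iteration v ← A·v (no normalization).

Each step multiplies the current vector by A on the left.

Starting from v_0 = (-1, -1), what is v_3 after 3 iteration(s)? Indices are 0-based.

v_3 = (40, 24)

v_0 = (-1, -1).
v_1 = A·v_0 = (4, 2).
v_2 = A·v_1 = (-12, -8).
v_3 = A·v_2 = (40, 24).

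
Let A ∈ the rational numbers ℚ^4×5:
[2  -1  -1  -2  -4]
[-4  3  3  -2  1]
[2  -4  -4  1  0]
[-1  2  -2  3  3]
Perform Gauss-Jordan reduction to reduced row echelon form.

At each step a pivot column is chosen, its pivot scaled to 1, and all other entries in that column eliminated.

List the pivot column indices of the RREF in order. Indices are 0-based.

pivot columns: 0, 1, 2, 3

pivot(0,0)=2: scale R0 → (1, -1/2, -1/2, -1, -2)
  clear (1,0): R1 −= (-4)R0 → (0, 1, 1, -6, -7)
  clear (2,0): R2 −= (2)R0 → (0, -3, -3, 3, 4)
  clear (3,0): R3 −= (-1)R0 → (0, 3/2, -5/2, 2, 1)
pivot(1,1)=1: scale R1 → (0, 1, 1, -6, -7)
  clear (0,1): R0 −= (-1/2)R1 → (1, 0, 0, -4, -11/2)
  clear (2,1): R2 −= (-3)R1 → (0, 0, 0, -15, -17)
  clear (3,1): R3 −= (3/2)R1 → (0, 0, -4, 11, 23/2)
pivot(2,2): swap R2↔R3
pivot(2,2)=-4: scale R2 → (0, 0, 1, -11/4, -23/8)
  clear (1,2): R1 −= (1)R2 → (0, 1, 0, -13/4, -33/8)
pivot(3,3)=-15: scale R3 → (0, 0, 0, 1, 17/15)
  clear (0,3): R0 −= (-4)R3 → (1, 0, 0, 0, -29/30)
  clear (1,3): R1 −= (-13/4)R3 → (0, 1, 0, 0, -53/120)
  clear (2,3): R2 −= (-11/4)R3 → (0, 0, 1, 0, 29/120)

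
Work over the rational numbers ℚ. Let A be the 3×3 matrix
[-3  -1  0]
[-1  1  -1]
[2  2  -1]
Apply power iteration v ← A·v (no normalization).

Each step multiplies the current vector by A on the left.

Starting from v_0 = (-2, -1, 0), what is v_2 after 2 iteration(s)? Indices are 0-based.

v_0 = (-2, -1, 0).
v_1 = A·v_0 = (7, 1, -6).
v_2 = A·v_1 = (-22, 0, 22).

v_2 = (-22, 0, 22)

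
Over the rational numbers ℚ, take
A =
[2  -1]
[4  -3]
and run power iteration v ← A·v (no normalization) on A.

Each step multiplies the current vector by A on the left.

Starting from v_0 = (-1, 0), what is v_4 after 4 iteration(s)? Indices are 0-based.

v_4 = (4, 20)

v_0 = (-1, 0).
v_1 = A·v_0 = (-2, -4).
v_2 = A·v_1 = (0, 4).
v_3 = A·v_2 = (-4, -12).
v_4 = A·v_3 = (4, 20).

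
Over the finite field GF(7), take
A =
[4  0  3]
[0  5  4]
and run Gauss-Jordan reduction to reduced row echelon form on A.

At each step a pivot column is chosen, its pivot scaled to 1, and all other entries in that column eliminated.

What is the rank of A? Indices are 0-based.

pivot(0,0)=4: scale R0 → (1, 0, 6)
pivot(1,1)=5: scale R1 → (0, 1, 5)

rank = 2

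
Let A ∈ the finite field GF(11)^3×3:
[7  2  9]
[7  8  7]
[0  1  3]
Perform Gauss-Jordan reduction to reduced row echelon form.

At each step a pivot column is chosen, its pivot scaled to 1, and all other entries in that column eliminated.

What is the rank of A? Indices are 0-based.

pivot(0,0)=7: scale R0 → (1, 5, 6)
  clear (1,0): R1 −= (7)R0 → (0, 6, 9)
pivot(1,1)=6: scale R1 → (0, 1, 7)
  clear (0,1): R0 −= (5)R1 → (1, 0, 4)
  clear (2,1): R2 −= (1)R1 → (0, 0, 7)
pivot(2,2)=7: scale R2 → (0, 0, 1)
  clear (0,2): R0 −= (4)R2 → (1, 0, 0)
  clear (1,2): R1 −= (7)R2 → (0, 1, 0)

rank = 3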